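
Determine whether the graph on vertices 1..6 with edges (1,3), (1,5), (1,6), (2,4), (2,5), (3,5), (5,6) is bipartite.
No (odd cycle of length 3: 5 -> 1 -> 3 -> 5)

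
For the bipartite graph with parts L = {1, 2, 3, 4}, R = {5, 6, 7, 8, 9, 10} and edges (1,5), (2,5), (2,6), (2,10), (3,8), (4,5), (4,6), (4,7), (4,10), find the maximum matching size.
4 (matching: (1,5), (2,10), (3,8), (4,7); upper bound min(|L|,|R|) = min(4,6) = 4)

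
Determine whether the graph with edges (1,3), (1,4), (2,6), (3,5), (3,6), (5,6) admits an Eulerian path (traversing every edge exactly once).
No (4 vertices have odd degree: {2, 3, 4, 6}; Eulerian path requires 0 or 2)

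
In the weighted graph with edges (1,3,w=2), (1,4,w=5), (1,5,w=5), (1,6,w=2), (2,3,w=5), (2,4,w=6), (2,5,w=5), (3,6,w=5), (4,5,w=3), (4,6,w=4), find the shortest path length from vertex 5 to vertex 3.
7 (path: 5 -> 1 -> 3; weights 5 + 2 = 7)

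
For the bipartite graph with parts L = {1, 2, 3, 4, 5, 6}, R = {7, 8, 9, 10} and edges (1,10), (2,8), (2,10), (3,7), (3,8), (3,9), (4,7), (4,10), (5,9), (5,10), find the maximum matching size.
4 (matching: (1,10), (2,8), (3,9), (4,7); upper bound min(|L|,|R|) = min(6,4) = 4)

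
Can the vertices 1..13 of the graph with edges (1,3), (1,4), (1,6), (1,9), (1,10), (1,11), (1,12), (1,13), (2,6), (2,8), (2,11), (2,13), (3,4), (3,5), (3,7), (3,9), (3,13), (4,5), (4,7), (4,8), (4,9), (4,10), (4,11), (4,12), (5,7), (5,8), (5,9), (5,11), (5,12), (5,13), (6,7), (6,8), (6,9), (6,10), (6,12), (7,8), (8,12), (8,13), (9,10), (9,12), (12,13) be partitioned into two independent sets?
No (odd cycle of length 3: 6 -> 1 -> 9 -> 6)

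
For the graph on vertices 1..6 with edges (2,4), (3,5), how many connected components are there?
4 (components: {1}, {2, 4}, {3, 5}, {6})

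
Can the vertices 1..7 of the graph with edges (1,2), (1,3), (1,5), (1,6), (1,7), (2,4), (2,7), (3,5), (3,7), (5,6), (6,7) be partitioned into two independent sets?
No (odd cycle of length 3: 5 -> 1 -> 6 -> 5)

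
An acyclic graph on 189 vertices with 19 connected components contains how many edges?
170 (Each of the 19 component trees on V_i vertices has V_i - 1 edges; summing gives V - C = 189 - 19 = 170)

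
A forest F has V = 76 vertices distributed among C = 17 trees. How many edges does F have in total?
59 (Each of the 17 component trees on V_i vertices has V_i - 1 edges; summing gives V - C = 76 - 17 = 59)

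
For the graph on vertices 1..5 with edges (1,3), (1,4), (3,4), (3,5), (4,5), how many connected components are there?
2 (components: {1, 3, 4, 5}, {2})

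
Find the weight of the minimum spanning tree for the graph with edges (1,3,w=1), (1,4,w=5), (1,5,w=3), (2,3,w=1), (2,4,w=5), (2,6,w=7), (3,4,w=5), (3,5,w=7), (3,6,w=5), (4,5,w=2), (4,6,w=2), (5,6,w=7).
9 (MST edges: (1,3,w=1), (1,5,w=3), (2,3,w=1), (4,5,w=2), (4,6,w=2); sum of weights 1 + 3 + 1 + 2 + 2 = 9)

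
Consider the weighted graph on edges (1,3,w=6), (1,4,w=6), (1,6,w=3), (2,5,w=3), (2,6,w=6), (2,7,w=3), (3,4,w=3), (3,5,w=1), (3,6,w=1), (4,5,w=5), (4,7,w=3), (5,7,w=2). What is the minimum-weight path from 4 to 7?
3 (path: 4 -> 7; weights 3 = 3)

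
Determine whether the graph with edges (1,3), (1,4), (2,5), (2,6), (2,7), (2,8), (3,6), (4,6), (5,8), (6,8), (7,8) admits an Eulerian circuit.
Yes (the graph is connected and all 8 vertices have even degree)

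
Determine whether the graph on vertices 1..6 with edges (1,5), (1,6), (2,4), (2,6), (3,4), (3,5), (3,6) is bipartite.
Yes. Partition: {1, 2, 3}, {4, 5, 6}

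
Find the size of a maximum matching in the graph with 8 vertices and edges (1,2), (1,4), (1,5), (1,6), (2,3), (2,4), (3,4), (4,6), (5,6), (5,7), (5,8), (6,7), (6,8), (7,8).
4 (matching: (1,4), (2,3), (5,8), (6,7); upper bound floor(n/2) = floor(8/2) = 4)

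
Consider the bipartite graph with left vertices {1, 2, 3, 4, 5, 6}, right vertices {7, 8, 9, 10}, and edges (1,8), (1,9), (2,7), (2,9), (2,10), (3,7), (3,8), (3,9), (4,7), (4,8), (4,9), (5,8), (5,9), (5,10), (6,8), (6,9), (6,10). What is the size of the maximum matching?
4 (matching: (1,9), (2,10), (3,8), (4,7); upper bound min(|L|,|R|) = min(6,4) = 4)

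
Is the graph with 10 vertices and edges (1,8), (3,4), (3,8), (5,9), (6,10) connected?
No, it has 5 components: {1, 3, 4, 8}, {2}, {5, 9}, {6, 10}, {7}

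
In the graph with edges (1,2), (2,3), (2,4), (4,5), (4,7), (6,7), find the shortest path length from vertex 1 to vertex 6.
4 (path: 1 -> 2 -> 4 -> 7 -> 6, 4 edges)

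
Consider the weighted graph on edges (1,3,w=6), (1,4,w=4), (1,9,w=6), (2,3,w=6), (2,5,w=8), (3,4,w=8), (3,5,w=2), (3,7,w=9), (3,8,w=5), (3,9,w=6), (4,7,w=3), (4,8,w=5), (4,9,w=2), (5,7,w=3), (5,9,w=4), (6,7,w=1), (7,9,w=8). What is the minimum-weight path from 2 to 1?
12 (path: 2 -> 3 -> 1; weights 6 + 6 = 12)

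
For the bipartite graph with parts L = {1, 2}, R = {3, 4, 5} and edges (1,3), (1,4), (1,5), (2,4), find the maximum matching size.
2 (matching: (1,5), (2,4); upper bound min(|L|,|R|) = min(2,3) = 2)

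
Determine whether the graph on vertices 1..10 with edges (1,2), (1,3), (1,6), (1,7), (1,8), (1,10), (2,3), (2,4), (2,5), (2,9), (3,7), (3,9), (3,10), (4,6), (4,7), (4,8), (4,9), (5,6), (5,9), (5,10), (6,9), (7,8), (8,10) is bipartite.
No (odd cycle of length 3: 2 -> 1 -> 3 -> 2)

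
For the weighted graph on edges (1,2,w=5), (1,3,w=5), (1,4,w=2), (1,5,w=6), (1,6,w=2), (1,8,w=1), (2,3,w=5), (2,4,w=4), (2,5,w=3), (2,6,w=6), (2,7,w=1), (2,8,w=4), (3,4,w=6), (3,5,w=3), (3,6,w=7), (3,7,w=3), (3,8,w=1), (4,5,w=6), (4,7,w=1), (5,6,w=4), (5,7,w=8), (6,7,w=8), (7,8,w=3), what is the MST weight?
11 (MST edges: (1,4,w=2), (1,6,w=2), (1,8,w=1), (2,5,w=3), (2,7,w=1), (3,8,w=1), (4,7,w=1); sum of weights 2 + 2 + 1 + 3 + 1 + 1 + 1 = 11)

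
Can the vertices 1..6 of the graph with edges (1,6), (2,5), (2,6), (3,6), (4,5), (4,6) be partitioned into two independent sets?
Yes. Partition: {1, 2, 3, 4}, {5, 6}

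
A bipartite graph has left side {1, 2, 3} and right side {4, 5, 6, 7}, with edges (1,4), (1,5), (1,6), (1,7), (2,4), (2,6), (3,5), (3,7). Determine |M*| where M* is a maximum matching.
3 (matching: (1,7), (2,6), (3,5); upper bound min(|L|,|R|) = min(3,4) = 3)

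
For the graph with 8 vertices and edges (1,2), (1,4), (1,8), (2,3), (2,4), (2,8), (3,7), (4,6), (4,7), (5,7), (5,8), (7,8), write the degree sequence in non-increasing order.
[4, 4, 4, 4, 3, 2, 2, 1] (degrees: deg(1)=3, deg(2)=4, deg(3)=2, deg(4)=4, deg(5)=2, deg(6)=1, deg(7)=4, deg(8)=4)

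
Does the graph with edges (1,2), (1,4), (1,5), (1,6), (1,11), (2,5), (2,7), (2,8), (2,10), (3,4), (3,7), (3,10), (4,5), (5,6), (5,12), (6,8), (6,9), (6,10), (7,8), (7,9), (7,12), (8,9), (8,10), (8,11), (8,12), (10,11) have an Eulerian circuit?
No (12 vertices have odd degree: {1, 2, 3, 4, 5, 6, 7, 8, 9, 10, 11, 12}; Eulerian circuit requires 0)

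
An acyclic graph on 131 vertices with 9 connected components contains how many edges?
122 (Each of the 9 component trees on V_i vertices has V_i - 1 edges; summing gives V - C = 131 - 9 = 122)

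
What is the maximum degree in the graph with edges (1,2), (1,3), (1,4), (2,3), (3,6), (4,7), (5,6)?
3 (attained at vertices 1, 3)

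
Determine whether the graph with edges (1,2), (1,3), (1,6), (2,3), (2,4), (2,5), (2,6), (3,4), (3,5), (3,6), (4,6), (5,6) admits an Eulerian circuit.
No (6 vertices have odd degree: {1, 2, 3, 4, 5, 6}; Eulerian circuit requires 0)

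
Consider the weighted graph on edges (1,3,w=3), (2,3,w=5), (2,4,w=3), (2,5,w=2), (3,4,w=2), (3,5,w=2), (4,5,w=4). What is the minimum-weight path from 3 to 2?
4 (path: 3 -> 5 -> 2; weights 2 + 2 = 4)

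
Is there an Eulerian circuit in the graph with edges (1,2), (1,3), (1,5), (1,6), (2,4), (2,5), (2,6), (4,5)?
No (2 vertices have odd degree: {3, 5}; Eulerian circuit requires 0)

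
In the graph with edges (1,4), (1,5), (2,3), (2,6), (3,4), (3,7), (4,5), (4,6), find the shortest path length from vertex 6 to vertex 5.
2 (path: 6 -> 4 -> 5, 2 edges)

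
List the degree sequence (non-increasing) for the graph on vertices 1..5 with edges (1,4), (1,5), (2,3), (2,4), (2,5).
[3, 2, 2, 2, 1] (degrees: deg(1)=2, deg(2)=3, deg(3)=1, deg(4)=2, deg(5)=2)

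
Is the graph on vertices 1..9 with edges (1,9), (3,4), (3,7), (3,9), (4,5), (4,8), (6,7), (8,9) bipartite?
Yes. Partition: {1, 2, 3, 5, 6, 8}, {4, 7, 9}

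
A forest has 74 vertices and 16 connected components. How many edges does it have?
58 (Each of the 16 component trees on V_i vertices has V_i - 1 edges; summing gives V - C = 74 - 16 = 58)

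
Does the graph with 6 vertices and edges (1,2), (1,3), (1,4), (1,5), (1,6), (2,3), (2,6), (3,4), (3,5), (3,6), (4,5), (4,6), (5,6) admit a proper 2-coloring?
No (odd cycle of length 3: 6 -> 1 -> 4 -> 6)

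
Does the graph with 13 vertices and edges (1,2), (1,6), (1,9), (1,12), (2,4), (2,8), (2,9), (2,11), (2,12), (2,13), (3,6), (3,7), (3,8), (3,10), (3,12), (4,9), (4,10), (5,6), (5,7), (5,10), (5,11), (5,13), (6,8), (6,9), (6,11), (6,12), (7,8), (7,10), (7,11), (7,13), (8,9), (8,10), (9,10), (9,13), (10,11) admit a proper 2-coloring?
No (odd cycle of length 3: 12 -> 1 -> 6 -> 12)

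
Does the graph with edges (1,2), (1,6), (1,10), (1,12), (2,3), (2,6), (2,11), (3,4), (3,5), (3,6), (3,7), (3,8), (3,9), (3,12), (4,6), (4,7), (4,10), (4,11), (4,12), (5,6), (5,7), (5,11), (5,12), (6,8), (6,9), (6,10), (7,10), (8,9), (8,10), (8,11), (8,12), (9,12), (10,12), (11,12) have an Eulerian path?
Yes (the graph is connected and exactly 2 vertices have odd degree: {5, 11}; any Eulerian path must start and end at those)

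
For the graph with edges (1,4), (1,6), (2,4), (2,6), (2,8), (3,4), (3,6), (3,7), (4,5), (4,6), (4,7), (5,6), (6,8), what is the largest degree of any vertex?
6 (attained at vertices 4, 6)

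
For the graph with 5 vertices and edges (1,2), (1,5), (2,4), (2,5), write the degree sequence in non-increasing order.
[3, 2, 2, 1, 0] (degrees: deg(1)=2, deg(2)=3, deg(3)=0, deg(4)=1, deg(5)=2)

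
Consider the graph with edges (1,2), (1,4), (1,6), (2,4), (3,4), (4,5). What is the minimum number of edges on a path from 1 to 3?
2 (path: 1 -> 4 -> 3, 2 edges)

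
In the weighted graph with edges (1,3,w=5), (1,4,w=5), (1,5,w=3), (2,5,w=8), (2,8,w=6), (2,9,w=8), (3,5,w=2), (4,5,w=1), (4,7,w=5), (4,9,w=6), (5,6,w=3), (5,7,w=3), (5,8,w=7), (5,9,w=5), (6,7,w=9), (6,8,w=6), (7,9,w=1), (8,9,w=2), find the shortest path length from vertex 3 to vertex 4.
3 (path: 3 -> 5 -> 4; weights 2 + 1 = 3)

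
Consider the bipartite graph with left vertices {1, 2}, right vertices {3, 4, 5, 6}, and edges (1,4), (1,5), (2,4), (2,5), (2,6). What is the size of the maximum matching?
2 (matching: (1,5), (2,6); upper bound min(|L|,|R|) = min(2,4) = 2)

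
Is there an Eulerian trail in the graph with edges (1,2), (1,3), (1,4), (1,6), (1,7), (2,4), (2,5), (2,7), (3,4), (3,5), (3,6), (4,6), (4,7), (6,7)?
Yes (the graph is connected and exactly 2 vertices have odd degree: {1, 4}; any Eulerian path must start and end at those)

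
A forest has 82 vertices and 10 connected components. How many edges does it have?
72 (Each of the 10 component trees on V_i vertices has V_i - 1 edges; summing gives V - C = 82 - 10 = 72)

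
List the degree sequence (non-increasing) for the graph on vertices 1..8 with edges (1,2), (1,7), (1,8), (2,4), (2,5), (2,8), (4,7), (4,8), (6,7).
[4, 3, 3, 3, 3, 1, 1, 0] (degrees: deg(1)=3, deg(2)=4, deg(3)=0, deg(4)=3, deg(5)=1, deg(6)=1, deg(7)=3, deg(8)=3)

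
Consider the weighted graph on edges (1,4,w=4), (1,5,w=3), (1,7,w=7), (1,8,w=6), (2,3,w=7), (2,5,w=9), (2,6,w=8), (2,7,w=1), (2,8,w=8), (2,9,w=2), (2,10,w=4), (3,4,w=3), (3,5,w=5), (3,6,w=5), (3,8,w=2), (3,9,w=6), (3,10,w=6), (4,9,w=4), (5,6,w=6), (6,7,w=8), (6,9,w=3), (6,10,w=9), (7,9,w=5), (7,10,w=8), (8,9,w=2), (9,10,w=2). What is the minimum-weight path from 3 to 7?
7 (path: 3 -> 8 -> 9 -> 2 -> 7; weights 2 + 2 + 2 + 1 = 7)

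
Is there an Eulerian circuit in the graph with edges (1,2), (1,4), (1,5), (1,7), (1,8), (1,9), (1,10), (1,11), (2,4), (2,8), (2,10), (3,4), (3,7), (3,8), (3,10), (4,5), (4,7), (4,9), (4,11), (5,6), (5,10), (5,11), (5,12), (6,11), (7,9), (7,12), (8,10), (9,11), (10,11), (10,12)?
No (4 vertices have odd degree: {4, 7, 10, 12}; Eulerian circuit requires 0)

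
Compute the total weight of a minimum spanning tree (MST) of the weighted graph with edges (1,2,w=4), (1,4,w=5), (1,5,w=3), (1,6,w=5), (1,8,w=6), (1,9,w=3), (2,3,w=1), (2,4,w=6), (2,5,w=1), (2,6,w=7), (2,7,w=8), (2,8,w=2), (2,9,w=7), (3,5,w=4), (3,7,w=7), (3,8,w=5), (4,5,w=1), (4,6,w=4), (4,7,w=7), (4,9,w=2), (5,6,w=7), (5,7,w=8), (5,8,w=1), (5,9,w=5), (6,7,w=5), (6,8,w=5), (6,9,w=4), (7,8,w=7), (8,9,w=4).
18 (MST edges: (1,5,w=3), (2,3,w=1), (2,5,w=1), (4,5,w=1), (4,6,w=4), (4,9,w=2), (5,8,w=1), (6,7,w=5); sum of weights 3 + 1 + 1 + 1 + 4 + 2 + 1 + 5 = 18)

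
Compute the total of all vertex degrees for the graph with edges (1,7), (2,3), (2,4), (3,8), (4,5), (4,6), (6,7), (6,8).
16 (handshake: sum of degrees = 2|E| = 2 x 8 = 16)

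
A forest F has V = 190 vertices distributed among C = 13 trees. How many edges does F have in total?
177 (Each of the 13 component trees on V_i vertices has V_i - 1 edges; summing gives V - C = 190 - 13 = 177)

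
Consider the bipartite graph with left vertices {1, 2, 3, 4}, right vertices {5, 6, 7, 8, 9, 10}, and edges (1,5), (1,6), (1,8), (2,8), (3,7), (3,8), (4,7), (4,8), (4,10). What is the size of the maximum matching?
4 (matching: (1,6), (2,8), (3,7), (4,10); upper bound min(|L|,|R|) = min(4,6) = 4)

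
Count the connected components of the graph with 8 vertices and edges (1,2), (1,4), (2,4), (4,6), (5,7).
4 (components: {1, 2, 4, 6}, {3}, {5, 7}, {8})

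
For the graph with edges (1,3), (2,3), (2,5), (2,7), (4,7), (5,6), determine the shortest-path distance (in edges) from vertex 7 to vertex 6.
3 (path: 7 -> 2 -> 5 -> 6, 3 edges)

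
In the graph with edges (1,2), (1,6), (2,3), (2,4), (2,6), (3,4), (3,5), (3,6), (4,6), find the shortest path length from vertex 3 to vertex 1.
2 (path: 3 -> 6 -> 1, 2 edges)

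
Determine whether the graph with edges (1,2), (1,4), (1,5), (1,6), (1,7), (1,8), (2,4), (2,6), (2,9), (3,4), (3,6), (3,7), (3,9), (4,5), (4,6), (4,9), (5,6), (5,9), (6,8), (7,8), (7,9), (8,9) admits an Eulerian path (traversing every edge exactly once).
Yes — and in fact it has an Eulerian circuit (the graph is connected and all 9 vertices have even degree)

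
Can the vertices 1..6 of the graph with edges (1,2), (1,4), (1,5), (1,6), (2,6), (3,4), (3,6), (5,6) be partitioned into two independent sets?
No (odd cycle of length 3: 6 -> 1 -> 2 -> 6)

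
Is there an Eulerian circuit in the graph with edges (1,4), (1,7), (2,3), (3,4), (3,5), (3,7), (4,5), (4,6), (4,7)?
No (4 vertices have odd degree: {2, 4, 6, 7}; Eulerian circuit requires 0)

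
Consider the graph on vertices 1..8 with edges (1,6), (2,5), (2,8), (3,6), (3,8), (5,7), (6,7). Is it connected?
No, it has 2 components: {1, 2, 3, 5, 6, 7, 8}, {4}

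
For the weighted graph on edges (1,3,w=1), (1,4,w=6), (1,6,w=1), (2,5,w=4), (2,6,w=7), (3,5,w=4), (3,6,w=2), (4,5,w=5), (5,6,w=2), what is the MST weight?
13 (MST edges: (1,3,w=1), (1,6,w=1), (2,5,w=4), (4,5,w=5), (5,6,w=2); sum of weights 1 + 1 + 4 + 5 + 2 = 13)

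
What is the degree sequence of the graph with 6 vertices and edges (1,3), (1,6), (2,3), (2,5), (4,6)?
[2, 2, 2, 2, 1, 1] (degrees: deg(1)=2, deg(2)=2, deg(3)=2, deg(4)=1, deg(5)=1, deg(6)=2)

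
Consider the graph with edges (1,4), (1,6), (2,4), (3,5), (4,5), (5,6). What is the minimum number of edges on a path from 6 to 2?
3 (path: 6 -> 5 -> 4 -> 2, 3 edges)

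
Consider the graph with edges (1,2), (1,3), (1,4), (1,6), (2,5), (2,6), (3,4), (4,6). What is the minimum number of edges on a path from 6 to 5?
2 (path: 6 -> 2 -> 5, 2 edges)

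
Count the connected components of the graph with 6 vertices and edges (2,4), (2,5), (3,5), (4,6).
2 (components: {1}, {2, 3, 4, 5, 6})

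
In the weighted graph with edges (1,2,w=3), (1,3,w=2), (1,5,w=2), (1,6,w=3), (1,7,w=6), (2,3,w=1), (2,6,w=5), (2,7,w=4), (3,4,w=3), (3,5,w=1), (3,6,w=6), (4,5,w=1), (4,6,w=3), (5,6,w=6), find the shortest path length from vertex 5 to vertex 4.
1 (path: 5 -> 4; weights 1 = 1)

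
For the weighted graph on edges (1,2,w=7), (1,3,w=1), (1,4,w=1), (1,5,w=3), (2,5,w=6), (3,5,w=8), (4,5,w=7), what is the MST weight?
11 (MST edges: (1,3,w=1), (1,4,w=1), (1,5,w=3), (2,5,w=6); sum of weights 1 + 1 + 3 + 6 = 11)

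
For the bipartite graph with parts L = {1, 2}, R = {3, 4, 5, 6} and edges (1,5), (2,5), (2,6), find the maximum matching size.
2 (matching: (1,5), (2,6); upper bound min(|L|,|R|) = min(2,4) = 2)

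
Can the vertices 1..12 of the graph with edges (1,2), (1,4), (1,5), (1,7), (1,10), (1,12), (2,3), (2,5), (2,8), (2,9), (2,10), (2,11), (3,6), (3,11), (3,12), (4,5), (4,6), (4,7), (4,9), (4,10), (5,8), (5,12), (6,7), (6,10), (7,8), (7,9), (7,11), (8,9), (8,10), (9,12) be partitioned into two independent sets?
No (odd cycle of length 3: 7 -> 1 -> 4 -> 7)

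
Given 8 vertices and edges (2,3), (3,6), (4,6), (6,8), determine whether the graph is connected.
No, it has 4 components: {1}, {2, 3, 4, 6, 8}, {5}, {7}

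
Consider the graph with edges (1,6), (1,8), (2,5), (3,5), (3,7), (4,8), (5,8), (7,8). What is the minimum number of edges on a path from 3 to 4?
3 (path: 3 -> 5 -> 8 -> 4, 3 edges)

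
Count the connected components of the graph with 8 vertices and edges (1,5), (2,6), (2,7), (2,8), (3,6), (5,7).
2 (components: {1, 2, 3, 5, 6, 7, 8}, {4})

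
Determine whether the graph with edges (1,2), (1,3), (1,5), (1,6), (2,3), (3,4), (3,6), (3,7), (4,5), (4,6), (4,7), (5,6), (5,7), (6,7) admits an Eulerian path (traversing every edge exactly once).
Yes (the graph is connected and exactly 2 vertices have odd degree: {3, 6}; any Eulerian path must start and end at those)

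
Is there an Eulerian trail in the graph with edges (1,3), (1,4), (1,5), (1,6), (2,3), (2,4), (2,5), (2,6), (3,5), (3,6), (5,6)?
Yes — and in fact it has an Eulerian circuit (the graph is connected and all 6 vertices have even degree)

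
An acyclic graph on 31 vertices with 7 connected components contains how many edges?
24 (Each of the 7 component trees on V_i vertices has V_i - 1 edges; summing gives V - C = 31 - 7 = 24)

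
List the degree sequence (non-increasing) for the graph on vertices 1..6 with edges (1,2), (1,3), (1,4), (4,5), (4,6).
[3, 3, 1, 1, 1, 1] (degrees: deg(1)=3, deg(2)=1, deg(3)=1, deg(4)=3, deg(5)=1, deg(6)=1)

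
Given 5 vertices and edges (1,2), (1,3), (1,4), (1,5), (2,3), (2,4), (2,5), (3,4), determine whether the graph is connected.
Yes (BFS from 1 visits [1, 2, 3, 4, 5] — all 5 vertices reached)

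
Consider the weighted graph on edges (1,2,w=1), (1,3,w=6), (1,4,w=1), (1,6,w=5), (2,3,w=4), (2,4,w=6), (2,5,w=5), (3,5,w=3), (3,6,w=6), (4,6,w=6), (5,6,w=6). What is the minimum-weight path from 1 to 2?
1 (path: 1 -> 2; weights 1 = 1)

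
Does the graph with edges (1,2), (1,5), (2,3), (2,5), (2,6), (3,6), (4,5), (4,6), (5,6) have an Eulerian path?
Yes — and in fact it has an Eulerian circuit (the graph is connected and all 6 vertices have even degree)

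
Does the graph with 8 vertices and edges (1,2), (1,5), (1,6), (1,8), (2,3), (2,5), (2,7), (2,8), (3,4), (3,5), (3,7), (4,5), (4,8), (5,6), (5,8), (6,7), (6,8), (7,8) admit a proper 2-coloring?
No (odd cycle of length 3: 5 -> 1 -> 2 -> 5)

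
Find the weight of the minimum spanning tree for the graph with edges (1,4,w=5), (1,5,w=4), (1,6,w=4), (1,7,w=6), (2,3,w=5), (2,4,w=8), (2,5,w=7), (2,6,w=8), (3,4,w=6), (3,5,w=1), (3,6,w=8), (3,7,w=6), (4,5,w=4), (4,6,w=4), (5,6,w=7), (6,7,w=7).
24 (MST edges: (1,5,w=4), (1,6,w=4), (1,7,w=6), (2,3,w=5), (3,5,w=1), (4,6,w=4); sum of weights 4 + 4 + 6 + 5 + 1 + 4 = 24)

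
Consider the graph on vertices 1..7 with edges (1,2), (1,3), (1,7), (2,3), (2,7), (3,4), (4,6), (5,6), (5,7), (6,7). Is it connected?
Yes (BFS from 1 visits [1, 2, 3, 7, 4, 5, 6] — all 7 vertices reached)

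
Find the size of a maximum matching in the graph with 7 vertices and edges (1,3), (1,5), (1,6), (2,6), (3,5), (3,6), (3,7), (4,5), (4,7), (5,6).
3 (matching: (1,3), (4,7), (5,6); upper bound floor(n/2) = floor(7/2) = 3)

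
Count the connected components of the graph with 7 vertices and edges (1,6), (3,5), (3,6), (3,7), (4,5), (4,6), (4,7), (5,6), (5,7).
2 (components: {1, 3, 4, 5, 6, 7}, {2})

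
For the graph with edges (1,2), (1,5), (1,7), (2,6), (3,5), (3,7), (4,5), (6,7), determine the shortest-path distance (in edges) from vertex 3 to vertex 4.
2 (path: 3 -> 5 -> 4, 2 edges)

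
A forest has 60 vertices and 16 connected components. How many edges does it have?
44 (Each of the 16 component trees on V_i vertices has V_i - 1 edges; summing gives V - C = 60 - 16 = 44)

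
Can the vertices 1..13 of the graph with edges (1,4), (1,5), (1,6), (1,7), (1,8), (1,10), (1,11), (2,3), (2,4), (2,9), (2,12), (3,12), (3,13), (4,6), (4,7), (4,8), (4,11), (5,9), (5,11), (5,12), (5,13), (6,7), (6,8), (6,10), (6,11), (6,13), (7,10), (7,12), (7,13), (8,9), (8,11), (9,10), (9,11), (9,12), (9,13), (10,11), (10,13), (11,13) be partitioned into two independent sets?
No (odd cycle of length 3: 5 -> 1 -> 11 -> 5)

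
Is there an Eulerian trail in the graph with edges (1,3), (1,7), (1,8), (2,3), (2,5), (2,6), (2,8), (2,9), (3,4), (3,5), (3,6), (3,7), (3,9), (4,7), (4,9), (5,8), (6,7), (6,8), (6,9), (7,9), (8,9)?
No (8 vertices have odd degree: {1, 2, 3, 4, 5, 6, 7, 8}; Eulerian path requires 0 or 2)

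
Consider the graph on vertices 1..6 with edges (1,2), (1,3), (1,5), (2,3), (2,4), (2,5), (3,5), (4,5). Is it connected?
No, it has 2 components: {1, 2, 3, 4, 5}, {6}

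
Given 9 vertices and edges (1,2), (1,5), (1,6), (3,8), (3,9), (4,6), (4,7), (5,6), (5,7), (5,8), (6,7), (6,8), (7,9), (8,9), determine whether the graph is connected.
Yes (BFS from 1 visits [1, 2, 5, 6, 7, 8, 4, 9, 3] — all 9 vertices reached)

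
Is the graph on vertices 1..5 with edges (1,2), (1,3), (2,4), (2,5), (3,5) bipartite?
Yes. Partition: {1, 4, 5}, {2, 3}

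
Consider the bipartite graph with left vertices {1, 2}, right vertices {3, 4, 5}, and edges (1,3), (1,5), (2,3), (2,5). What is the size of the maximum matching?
2 (matching: (1,5), (2,3); upper bound min(|L|,|R|) = min(2,3) = 2)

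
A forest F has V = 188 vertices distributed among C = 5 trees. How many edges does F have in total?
183 (Each of the 5 component trees on V_i vertices has V_i - 1 edges; summing gives V - C = 188 - 5 = 183)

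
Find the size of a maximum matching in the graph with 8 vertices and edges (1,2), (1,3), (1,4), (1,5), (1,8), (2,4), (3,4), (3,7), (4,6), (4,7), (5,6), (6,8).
4 (matching: (1,8), (2,4), (3,7), (5,6); upper bound floor(n/2) = floor(8/2) = 4)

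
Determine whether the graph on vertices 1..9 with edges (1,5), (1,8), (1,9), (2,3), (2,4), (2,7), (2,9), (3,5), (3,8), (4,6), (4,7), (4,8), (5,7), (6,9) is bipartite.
No (odd cycle of length 5: 6 -> 9 -> 1 -> 8 -> 4 -> 6)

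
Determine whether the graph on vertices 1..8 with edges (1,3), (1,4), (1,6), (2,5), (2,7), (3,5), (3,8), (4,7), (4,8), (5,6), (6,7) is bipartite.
Yes. Partition: {1, 5, 7, 8}, {2, 3, 4, 6}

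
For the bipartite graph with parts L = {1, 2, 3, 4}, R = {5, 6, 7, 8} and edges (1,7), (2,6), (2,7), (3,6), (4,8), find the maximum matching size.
3 (matching: (1,7), (2,6), (4,8); upper bound min(|L|,|R|) = min(4,4) = 4)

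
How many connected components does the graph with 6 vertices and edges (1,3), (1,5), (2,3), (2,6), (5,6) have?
2 (components: {1, 2, 3, 5, 6}, {4})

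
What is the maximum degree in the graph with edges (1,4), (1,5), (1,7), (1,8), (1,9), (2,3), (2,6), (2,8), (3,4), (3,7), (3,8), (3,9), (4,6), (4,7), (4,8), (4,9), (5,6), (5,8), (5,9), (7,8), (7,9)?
6 (attained at vertices 4, 8)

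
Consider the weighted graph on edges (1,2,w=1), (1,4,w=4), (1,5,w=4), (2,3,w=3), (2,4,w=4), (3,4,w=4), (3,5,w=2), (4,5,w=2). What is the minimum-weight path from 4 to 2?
4 (path: 4 -> 2; weights 4 = 4)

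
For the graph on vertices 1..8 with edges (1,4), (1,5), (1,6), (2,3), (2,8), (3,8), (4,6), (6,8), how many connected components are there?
2 (components: {1, 2, 3, 4, 5, 6, 8}, {7})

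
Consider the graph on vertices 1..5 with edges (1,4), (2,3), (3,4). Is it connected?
No, it has 2 components: {1, 2, 3, 4}, {5}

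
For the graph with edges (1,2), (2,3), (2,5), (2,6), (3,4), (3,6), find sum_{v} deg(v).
12 (handshake: sum of degrees = 2|E| = 2 x 6 = 12)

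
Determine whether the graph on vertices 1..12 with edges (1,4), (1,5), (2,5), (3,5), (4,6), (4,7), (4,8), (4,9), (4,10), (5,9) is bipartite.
Yes. Partition: {1, 2, 3, 6, 7, 8, 9, 10, 11, 12}, {4, 5}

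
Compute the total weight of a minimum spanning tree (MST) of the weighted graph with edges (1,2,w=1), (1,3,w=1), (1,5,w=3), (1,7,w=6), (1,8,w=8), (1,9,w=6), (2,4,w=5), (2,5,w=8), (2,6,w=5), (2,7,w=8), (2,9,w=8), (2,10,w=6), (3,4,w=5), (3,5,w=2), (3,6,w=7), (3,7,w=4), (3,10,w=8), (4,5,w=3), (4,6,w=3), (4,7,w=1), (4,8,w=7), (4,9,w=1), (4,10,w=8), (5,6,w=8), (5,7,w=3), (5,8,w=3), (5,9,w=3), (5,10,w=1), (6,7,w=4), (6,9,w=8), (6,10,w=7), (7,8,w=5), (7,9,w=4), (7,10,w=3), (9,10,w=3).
16 (MST edges: (1,2,w=1), (1,3,w=1), (3,5,w=2), (4,5,w=3), (4,6,w=3), (4,7,w=1), (4,9,w=1), (5,8,w=3), (5,10,w=1); sum of weights 1 + 1 + 2 + 3 + 3 + 1 + 1 + 3 + 1 = 16)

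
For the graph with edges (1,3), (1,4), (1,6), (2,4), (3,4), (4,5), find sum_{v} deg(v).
12 (handshake: sum of degrees = 2|E| = 2 x 6 = 12)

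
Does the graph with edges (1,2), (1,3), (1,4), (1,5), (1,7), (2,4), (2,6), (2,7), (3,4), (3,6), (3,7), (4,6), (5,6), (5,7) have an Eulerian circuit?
No (2 vertices have odd degree: {1, 5}; Eulerian circuit requires 0)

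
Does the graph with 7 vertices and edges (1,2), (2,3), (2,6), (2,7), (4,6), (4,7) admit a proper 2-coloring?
Yes. Partition: {1, 3, 5, 6, 7}, {2, 4}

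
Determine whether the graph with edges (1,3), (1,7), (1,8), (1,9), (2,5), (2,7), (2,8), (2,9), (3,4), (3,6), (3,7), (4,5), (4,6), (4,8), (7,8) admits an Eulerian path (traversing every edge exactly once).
Yes — and in fact it has an Eulerian circuit (the graph is connected and all 9 vertices have even degree)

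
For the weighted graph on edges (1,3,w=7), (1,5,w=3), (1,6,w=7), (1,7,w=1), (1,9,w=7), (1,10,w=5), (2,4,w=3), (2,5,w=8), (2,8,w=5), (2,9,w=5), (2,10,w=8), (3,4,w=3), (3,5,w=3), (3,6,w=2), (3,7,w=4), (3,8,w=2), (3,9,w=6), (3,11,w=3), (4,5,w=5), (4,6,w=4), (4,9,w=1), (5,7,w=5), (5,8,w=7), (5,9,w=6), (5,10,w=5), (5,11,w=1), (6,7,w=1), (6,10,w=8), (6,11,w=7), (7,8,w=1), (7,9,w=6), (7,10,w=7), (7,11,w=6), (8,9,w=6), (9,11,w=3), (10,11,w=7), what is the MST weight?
21 (MST edges: (1,5,w=3), (1,7,w=1), (1,10,w=5), (2,4,w=3), (3,4,w=3), (3,6,w=2), (4,9,w=1), (5,11,w=1), (6,7,w=1), (7,8,w=1); sum of weights 3 + 1 + 5 + 3 + 3 + 2 + 1 + 1 + 1 + 1 = 21)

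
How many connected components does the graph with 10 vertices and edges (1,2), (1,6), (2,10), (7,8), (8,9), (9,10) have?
4 (components: {1, 2, 6, 7, 8, 9, 10}, {3}, {4}, {5})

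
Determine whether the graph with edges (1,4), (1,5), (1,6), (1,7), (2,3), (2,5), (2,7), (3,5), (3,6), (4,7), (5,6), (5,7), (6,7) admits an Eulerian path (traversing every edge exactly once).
No (4 vertices have odd degree: {2, 3, 5, 7}; Eulerian path requires 0 or 2)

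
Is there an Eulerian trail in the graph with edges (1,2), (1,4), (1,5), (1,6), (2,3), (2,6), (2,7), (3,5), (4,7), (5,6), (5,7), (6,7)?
Yes — and in fact it has an Eulerian circuit (the graph is connected and all 7 vertices have even degree)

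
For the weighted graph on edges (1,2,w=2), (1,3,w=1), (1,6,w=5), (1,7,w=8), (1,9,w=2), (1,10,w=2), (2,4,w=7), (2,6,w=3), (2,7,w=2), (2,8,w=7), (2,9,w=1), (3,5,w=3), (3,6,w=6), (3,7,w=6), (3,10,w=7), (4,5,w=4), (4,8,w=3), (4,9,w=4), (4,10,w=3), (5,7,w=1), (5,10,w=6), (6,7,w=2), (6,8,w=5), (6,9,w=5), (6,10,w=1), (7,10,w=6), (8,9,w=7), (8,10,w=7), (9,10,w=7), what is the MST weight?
16 (MST edges: (1,2,w=2), (1,3,w=1), (1,10,w=2), (2,7,w=2), (2,9,w=1), (4,8,w=3), (4,10,w=3), (5,7,w=1), (6,10,w=1); sum of weights 2 + 1 + 2 + 2 + 1 + 3 + 3 + 1 + 1 = 16)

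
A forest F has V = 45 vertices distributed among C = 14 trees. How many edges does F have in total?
31 (Each of the 14 component trees on V_i vertices has V_i - 1 edges; summing gives V - C = 45 - 14 = 31)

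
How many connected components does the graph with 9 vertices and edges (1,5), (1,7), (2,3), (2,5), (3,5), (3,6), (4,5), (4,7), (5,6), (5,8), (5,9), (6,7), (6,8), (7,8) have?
1 (components: {1, 2, 3, 4, 5, 6, 7, 8, 9})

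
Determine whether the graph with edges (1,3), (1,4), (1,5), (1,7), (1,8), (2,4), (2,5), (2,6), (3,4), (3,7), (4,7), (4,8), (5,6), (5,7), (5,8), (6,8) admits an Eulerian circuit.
No (6 vertices have odd degree: {1, 2, 3, 4, 5, 6}; Eulerian circuit requires 0)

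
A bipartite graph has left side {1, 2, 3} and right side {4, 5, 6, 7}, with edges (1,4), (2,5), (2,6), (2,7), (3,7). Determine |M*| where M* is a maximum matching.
3 (matching: (1,4), (2,6), (3,7); upper bound min(|L|,|R|) = min(3,4) = 3)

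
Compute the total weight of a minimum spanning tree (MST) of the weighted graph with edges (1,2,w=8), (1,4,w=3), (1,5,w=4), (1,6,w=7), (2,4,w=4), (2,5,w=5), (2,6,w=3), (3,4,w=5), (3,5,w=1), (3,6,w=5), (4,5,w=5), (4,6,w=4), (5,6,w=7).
15 (MST edges: (1,4,w=3), (1,5,w=4), (2,4,w=4), (2,6,w=3), (3,5,w=1); sum of weights 3 + 4 + 4 + 3 + 1 = 15)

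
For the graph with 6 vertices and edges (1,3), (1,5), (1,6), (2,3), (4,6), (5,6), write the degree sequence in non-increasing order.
[3, 3, 2, 2, 1, 1] (degrees: deg(1)=3, deg(2)=1, deg(3)=2, deg(4)=1, deg(5)=2, deg(6)=3)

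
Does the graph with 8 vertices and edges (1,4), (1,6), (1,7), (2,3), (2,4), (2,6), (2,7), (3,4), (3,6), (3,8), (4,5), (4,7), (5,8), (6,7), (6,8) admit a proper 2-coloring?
No (odd cycle of length 3: 4 -> 1 -> 7 -> 4)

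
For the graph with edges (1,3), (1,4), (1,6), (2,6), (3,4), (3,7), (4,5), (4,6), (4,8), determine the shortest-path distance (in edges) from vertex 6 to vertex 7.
3 (path: 6 -> 4 -> 3 -> 7, 3 edges)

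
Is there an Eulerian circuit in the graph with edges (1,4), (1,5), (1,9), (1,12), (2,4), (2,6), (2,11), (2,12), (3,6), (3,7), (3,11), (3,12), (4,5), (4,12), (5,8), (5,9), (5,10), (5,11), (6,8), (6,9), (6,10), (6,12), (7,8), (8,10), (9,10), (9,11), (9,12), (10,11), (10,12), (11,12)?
Yes (the graph is connected and all 12 vertices have even degree)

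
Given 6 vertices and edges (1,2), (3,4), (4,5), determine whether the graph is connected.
No, it has 3 components: {1, 2}, {3, 4, 5}, {6}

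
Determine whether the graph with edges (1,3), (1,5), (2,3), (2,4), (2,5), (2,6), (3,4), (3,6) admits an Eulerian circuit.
Yes (the graph is connected and all 6 vertices have even degree)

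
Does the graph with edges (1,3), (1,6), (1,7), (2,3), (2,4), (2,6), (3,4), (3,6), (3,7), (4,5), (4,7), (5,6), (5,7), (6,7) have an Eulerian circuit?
No (6 vertices have odd degree: {1, 2, 3, 5, 6, 7}; Eulerian circuit requires 0)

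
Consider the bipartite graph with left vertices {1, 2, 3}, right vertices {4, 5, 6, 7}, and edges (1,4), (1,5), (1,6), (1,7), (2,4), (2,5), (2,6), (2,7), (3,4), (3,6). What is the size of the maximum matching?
3 (matching: (1,7), (2,5), (3,6); upper bound min(|L|,|R|) = min(3,4) = 3)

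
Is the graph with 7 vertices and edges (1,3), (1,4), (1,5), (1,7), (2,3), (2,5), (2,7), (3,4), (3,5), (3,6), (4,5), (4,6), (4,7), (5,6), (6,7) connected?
Yes (BFS from 1 visits [1, 3, 4, 5, 7, 2, 6] — all 7 vertices reached)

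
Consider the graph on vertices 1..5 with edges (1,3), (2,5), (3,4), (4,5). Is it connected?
Yes (BFS from 1 visits [1, 3, 4, 5, 2] — all 5 vertices reached)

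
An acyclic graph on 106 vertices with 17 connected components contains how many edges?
89 (Each of the 17 component trees on V_i vertices has V_i - 1 edges; summing gives V - C = 106 - 17 = 89)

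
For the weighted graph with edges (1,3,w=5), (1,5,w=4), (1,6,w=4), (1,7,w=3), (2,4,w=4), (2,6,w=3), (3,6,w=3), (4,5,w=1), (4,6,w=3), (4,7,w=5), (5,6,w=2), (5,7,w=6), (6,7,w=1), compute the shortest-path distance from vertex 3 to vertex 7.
4 (path: 3 -> 6 -> 7; weights 3 + 1 = 4)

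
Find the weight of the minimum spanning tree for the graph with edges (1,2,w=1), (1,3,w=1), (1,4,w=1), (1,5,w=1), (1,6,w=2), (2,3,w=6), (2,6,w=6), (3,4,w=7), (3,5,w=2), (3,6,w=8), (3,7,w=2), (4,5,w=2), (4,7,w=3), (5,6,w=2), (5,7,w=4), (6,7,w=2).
8 (MST edges: (1,2,w=1), (1,3,w=1), (1,4,w=1), (1,5,w=1), (1,6,w=2), (3,7,w=2); sum of weights 1 + 1 + 1 + 1 + 2 + 2 = 8)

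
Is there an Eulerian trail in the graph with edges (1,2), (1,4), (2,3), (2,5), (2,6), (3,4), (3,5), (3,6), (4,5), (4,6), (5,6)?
Yes — and in fact it has an Eulerian circuit (the graph is connected and all 6 vertices have even degree)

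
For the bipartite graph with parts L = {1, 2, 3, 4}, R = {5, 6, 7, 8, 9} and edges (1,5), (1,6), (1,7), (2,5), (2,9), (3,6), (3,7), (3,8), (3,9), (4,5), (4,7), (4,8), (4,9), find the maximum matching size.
4 (matching: (1,7), (2,9), (3,6), (4,8); upper bound min(|L|,|R|) = min(4,5) = 4)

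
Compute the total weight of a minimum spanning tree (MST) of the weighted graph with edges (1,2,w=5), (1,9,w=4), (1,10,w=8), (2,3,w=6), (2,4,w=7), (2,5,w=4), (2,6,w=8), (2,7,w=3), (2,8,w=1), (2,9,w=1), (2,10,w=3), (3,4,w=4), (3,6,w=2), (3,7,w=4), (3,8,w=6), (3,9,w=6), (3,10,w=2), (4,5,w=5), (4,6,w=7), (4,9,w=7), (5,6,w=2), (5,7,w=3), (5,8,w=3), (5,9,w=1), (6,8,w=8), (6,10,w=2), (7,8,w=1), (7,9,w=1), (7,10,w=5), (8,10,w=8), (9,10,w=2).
18 (MST edges: (1,9,w=4), (2,8,w=1), (2,9,w=1), (3,4,w=4), (3,6,w=2), (3,10,w=2), (5,6,w=2), (5,9,w=1), (7,9,w=1); sum of weights 4 + 1 + 1 + 4 + 2 + 2 + 2 + 1 + 1 = 18)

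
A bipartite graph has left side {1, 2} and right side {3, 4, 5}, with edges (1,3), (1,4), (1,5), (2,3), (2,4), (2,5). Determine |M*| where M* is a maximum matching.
2 (matching: (1,5), (2,4); upper bound min(|L|,|R|) = min(2,3) = 2)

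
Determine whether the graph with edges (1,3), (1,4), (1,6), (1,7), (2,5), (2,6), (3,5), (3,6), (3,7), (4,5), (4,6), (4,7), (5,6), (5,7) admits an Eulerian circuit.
No (2 vertices have odd degree: {5, 6}; Eulerian circuit requires 0)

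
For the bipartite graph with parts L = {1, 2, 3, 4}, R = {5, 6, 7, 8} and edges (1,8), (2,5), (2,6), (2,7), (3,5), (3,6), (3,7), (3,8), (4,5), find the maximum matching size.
4 (matching: (1,8), (2,7), (3,6), (4,5); upper bound min(|L|,|R|) = min(4,4) = 4)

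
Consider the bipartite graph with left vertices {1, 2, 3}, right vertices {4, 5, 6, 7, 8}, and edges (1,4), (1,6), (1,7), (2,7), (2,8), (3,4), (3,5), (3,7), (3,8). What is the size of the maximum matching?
3 (matching: (1,6), (2,8), (3,7); upper bound min(|L|,|R|) = min(3,5) = 3)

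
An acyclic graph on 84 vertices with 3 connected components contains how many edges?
81 (Each of the 3 component trees on V_i vertices has V_i - 1 edges; summing gives V - C = 84 - 3 = 81)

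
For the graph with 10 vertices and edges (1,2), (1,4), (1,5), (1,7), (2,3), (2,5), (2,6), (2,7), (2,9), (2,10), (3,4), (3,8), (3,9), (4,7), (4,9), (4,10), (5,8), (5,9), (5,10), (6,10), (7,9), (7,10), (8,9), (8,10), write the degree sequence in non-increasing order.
[7, 6, 6, 5, 5, 5, 4, 4, 4, 2] (degrees: deg(1)=4, deg(2)=7, deg(3)=4, deg(4)=5, deg(5)=5, deg(6)=2, deg(7)=5, deg(8)=4, deg(9)=6, deg(10)=6)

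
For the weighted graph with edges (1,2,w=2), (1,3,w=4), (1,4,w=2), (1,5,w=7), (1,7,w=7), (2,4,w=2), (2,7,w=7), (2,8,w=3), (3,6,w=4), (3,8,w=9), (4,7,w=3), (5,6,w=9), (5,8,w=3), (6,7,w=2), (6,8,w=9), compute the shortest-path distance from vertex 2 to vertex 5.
6 (path: 2 -> 8 -> 5; weights 3 + 3 = 6)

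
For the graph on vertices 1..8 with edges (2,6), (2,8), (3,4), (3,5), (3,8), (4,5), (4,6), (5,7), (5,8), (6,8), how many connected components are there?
2 (components: {1}, {2, 3, 4, 5, 6, 7, 8})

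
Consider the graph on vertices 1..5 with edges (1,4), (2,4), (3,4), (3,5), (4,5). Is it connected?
Yes (BFS from 1 visits [1, 4, 2, 3, 5] — all 5 vertices reached)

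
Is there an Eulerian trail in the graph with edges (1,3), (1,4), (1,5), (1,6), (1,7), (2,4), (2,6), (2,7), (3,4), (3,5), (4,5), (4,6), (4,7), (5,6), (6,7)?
No (4 vertices have odd degree: {1, 2, 3, 6}; Eulerian path requires 0 or 2)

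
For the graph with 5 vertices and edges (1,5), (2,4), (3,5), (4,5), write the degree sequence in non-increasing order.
[3, 2, 1, 1, 1] (degrees: deg(1)=1, deg(2)=1, deg(3)=1, deg(4)=2, deg(5)=3)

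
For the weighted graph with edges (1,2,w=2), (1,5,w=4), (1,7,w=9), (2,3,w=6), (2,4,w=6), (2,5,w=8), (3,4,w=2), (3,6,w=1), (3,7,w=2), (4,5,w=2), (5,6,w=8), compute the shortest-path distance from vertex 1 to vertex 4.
6 (path: 1 -> 5 -> 4; weights 4 + 2 = 6)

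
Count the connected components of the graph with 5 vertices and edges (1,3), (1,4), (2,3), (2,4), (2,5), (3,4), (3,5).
1 (components: {1, 2, 3, 4, 5})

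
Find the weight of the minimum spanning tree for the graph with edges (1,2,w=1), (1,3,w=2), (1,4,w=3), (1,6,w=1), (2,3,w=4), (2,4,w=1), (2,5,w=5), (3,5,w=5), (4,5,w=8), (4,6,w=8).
10 (MST edges: (1,2,w=1), (1,3,w=2), (1,6,w=1), (2,4,w=1), (2,5,w=5); sum of weights 1 + 2 + 1 + 1 + 5 = 10)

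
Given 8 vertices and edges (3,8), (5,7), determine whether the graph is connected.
No, it has 6 components: {1}, {2}, {3, 8}, {4}, {5, 7}, {6}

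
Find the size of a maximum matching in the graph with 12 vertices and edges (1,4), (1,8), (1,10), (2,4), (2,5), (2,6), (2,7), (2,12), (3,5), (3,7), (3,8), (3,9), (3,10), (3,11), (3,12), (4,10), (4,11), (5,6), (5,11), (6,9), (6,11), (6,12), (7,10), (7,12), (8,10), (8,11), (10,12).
6 (matching: (1,8), (2,7), (3,12), (4,10), (5,11), (6,9); upper bound floor(n/2) = floor(12/2) = 6)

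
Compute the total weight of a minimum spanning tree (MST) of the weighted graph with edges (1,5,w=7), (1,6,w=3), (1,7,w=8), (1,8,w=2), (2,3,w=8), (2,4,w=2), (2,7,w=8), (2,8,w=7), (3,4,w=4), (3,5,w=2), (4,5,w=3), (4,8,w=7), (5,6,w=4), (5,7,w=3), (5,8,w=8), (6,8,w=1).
17 (MST edges: (1,8,w=2), (2,4,w=2), (3,5,w=2), (4,5,w=3), (5,6,w=4), (5,7,w=3), (6,8,w=1); sum of weights 2 + 2 + 2 + 3 + 4 + 3 + 1 = 17)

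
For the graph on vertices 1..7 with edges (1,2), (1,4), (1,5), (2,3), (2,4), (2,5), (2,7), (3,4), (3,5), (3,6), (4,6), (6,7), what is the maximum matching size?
3 (matching: (1,5), (2,7), (4,6); upper bound floor(n/2) = floor(7/2) = 3)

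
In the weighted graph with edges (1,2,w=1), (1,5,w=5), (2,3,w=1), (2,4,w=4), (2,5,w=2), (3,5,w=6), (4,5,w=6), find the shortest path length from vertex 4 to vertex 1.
5 (path: 4 -> 2 -> 1; weights 4 + 1 = 5)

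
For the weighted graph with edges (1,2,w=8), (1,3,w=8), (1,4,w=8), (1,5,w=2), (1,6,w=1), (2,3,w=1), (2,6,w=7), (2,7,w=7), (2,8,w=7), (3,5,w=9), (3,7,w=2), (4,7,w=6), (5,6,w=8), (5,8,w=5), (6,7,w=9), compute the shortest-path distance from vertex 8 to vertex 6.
8 (path: 8 -> 5 -> 1 -> 6; weights 5 + 2 + 1 = 8)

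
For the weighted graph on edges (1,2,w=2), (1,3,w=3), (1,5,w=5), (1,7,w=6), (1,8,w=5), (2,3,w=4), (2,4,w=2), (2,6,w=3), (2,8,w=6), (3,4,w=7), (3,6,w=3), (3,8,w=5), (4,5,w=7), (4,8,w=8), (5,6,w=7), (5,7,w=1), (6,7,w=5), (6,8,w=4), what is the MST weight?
20 (MST edges: (1,2,w=2), (1,3,w=3), (1,5,w=5), (2,4,w=2), (2,6,w=3), (5,7,w=1), (6,8,w=4); sum of weights 2 + 3 + 5 + 2 + 3 + 1 + 4 = 20)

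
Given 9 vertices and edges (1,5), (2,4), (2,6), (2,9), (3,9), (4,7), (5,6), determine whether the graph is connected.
No, it has 2 components: {1, 2, 3, 4, 5, 6, 7, 9}, {8}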